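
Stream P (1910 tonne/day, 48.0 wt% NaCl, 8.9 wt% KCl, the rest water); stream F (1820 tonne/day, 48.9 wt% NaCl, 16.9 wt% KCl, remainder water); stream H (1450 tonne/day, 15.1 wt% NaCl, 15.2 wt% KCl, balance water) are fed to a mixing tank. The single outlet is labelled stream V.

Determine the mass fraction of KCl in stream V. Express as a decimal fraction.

0.135

Total flow out = 1910 + 1820 + 1450 = 5180 tonne/day.
KCl in = 1910×0.089 + 1820×0.169 + 1450×0.152 = 697.97 tonne/day.
KCl mass fraction in V = 697.97/5180 = 0.135.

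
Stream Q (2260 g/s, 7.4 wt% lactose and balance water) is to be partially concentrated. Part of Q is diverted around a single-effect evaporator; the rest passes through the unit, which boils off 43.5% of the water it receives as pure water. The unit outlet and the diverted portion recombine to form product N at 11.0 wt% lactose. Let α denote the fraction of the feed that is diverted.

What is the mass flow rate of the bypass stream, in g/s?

All 2260×0.074 = 167.24 g/s of lactose reaches N, so N = 167.24/0.110 = 1520.4 g/s and vapour = 739.64 g/s.
The evaporator receives (1−α)·2260 of feed at 0.926 water and removes 0.435 of that water:
0.435×0.926×(1−α)×2260 = 739.64
(1−α) = 739.64/910.35 = 0.8125;  α = 0.1875.
Bypass flow = 0.1875×2260 = 423.81 g/s.

423.8 g/s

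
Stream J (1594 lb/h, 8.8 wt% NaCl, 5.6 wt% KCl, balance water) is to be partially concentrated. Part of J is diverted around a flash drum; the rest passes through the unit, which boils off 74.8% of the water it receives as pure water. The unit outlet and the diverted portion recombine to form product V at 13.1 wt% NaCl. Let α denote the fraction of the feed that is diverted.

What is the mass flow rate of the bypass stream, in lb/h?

All 1594×0.088 = 140.27 lb/h of NaCl reaches V, so V = 140.27/0.131 = 1070.8 lb/h and vapour = 523.22 lb/h.
The evaporator receives (1−α)·1594 of feed at 0.856 water and removes 0.748 of that water:
0.748×0.856×(1−α)×1594 = 523.22
(1−α) = 523.22/1020.6 = 0.5127;  α = 0.4873.
Bypass flow = 0.4873×1594 = 776.83 lb/h.

776.8 lb/h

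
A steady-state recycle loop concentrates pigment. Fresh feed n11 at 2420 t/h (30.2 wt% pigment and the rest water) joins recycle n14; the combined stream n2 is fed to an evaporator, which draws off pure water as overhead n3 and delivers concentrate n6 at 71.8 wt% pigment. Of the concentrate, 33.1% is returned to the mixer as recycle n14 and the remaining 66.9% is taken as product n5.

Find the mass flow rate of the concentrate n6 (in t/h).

1521 t/h

Overall pigment balance (none leaves overhead): pigment in fresh feed = pigment in product, i.e. 2420×0.302 = (1−0.331)·n6·0.718.
n6 = 730.84/(0.718×0.669) = 1521.5 t/h.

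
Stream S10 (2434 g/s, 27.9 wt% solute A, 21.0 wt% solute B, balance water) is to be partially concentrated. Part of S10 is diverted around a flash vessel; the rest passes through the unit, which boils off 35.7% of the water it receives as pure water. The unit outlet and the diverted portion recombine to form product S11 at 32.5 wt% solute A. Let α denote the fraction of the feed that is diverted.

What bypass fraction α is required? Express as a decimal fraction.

All 2434×0.279 = 679.09 g/s of solute A reaches S11, so S11 = 679.09/0.325 = 2089.5 g/s and vapour = 344.5 g/s.
The evaporator receives (1−α)·2434 of feed at 0.511 water and removes 0.357 of that water:
0.357×0.511×(1−α)×2434 = 344.5
(1−α) = 344.5/444.03 = 0.7759;  α = 0.2241.

0.224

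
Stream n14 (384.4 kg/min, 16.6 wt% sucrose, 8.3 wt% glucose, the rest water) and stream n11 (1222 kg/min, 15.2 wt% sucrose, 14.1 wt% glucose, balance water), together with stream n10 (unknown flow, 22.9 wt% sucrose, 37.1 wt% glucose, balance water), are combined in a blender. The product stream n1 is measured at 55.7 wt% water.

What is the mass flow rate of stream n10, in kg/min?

Let n10 be the unknown flow. Total out = 1606.4 + n10.
water balance: 1152.6 + 0.400·n10 = 0.557·(1606.4 + n10)
(0.400 − 0.557)·n10 = 0.557×1606.4 − 1152.6 = -257.87
n10 = -257.87 / -0.157 = 1642.5 kg/min

1643 kg/min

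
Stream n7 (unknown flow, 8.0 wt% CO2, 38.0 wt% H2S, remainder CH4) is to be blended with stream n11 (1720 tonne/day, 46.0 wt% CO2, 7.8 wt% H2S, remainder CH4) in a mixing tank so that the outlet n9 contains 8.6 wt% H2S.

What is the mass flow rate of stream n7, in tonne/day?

46.8 tonne/day

Let n7 be the unknown flow. Total out = 1720 + n7.
H2S balance: 134.16 + 0.380·n7 = 0.086·(1720 + n7)
(0.380 − 0.086)·n7 = 0.086×1720 − 134.16 = 13.76
n7 = 13.76 / 0.294 = 46.803 tonne/day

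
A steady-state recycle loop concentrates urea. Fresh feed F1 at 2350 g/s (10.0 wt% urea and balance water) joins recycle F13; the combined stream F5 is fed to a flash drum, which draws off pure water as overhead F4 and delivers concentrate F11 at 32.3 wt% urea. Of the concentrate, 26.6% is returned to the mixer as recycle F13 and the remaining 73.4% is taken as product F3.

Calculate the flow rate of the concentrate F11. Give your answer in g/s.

Overall urea balance (none leaves overhead): urea in fresh feed = urea in product, i.e. 2350×0.100 = (1−0.266)·F11·0.323.
F11 = 235/(0.323×0.734) = 991.22 g/s.

991.2 g/s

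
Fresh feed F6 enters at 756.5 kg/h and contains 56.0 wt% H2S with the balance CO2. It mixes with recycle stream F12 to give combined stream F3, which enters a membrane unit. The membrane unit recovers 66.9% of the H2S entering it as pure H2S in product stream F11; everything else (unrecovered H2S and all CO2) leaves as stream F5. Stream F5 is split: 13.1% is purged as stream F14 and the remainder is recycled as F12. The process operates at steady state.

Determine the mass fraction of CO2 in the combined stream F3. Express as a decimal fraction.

0.8103

CO2 enters only via F6 and leaves only via the purge: 756.5×0.440 = 0.131×(CO2 in F5), and the membrane unit passes all CO2, so CO2 in F3 = CO2 in F5 = 2540.9 kg/h.
H2S in F3: m_A = 756.5×0.560 + (1−0.131)·(1−0.669)·m_A, so m_A = 423.64/0.7124 = 594.7 kg/h.
F3 = 594.7 + 2540.9 = 3135.6 kg/h.
CO2 fraction in F3 = 2540.9/3135.6 = 0.8103.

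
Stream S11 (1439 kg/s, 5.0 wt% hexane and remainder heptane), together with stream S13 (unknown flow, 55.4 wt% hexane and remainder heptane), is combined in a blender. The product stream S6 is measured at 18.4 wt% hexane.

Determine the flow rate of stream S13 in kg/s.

521.2 kg/s

Let S13 be the unknown flow. Total out = 1439 + S13.
hexane balance: 71.95 + 0.554·S13 = 0.184·(1439 + S13)
(0.554 − 0.184)·S13 = 0.184×1439 − 71.95 = 192.83
S13 = 192.83 / 0.370 = 521.15 kg/s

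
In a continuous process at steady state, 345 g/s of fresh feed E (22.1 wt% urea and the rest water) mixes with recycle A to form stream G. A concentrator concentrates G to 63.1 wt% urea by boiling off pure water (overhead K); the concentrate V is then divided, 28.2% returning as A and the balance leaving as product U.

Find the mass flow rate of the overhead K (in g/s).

224.2 g/s

Overall urea balance (none leaves overhead): urea in fresh feed = urea in product, i.e. 345×0.221 = (1−0.282)·V·0.631.
V = 76.245/(0.631×0.718) = 168.29 g/s.
Recycle A = 0.282×168.29 = 47.458 g/s.
Combined feed G = 345 + 47.458 = 392.46 g/s.
Overhead K = G − V = 392.46 − 168.29 = 224.17 g/s.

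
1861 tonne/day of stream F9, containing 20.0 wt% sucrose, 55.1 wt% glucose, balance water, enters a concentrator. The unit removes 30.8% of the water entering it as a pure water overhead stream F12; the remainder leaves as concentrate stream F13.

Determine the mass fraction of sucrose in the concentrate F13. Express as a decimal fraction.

0.217

sucrose is not removed: 1861×0.200 = 372.2 tonne/day of sucrose enters F13.
water entering = 1861×0.249 = 463.39 tonne/day; overhead removed = 0.308×463.39 = 142.72 tonne/day.
Concentrate = 1861 − 142.72 = 1718.3 tonne/day.
Mass fraction = 372.2/1718.3 = 0.217.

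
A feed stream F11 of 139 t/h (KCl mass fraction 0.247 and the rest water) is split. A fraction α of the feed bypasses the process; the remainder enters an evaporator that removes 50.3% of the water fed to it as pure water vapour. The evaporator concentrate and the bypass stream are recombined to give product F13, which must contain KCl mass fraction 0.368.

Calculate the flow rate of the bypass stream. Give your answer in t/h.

All 139×0.247 = 34.333 t/h of KCl reaches F13, so F13 = 34.333/0.368 = 93.296 t/h and vapour = 45.704 t/h.
The evaporator receives (1−α)·139 of feed at 0.753 water and removes 0.503 of that water:
0.503×0.753×(1−α)×139 = 45.704
(1−α) = 45.704/52.648 = 0.8681;  α = 0.1319.
Bypass flow = 0.1319×139 = 18.333 t/h.

18.33 t/h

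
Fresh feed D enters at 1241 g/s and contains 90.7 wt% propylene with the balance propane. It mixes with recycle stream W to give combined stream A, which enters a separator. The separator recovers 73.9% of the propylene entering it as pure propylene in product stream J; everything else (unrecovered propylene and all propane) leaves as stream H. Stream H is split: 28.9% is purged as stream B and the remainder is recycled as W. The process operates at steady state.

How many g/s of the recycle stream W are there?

propane enters only via D and leaves only via the purge: 1241×0.093 = 0.289×(propane in H), and the separator passes all propane, so propane in A = propane in H = 399.35 g/s.
propylene in A: m_A = 1241×0.907 + (1−0.289)·(1−0.739)·m_A, so m_A = 1125.6/0.8144 = 1382.1 g/s.
H = (1−0.739)×1382.1 + 399.35 = 760.07 g/s.
Recycle W = (1−0.289)×760.07 = 540.41 g/s.

540.4 g/s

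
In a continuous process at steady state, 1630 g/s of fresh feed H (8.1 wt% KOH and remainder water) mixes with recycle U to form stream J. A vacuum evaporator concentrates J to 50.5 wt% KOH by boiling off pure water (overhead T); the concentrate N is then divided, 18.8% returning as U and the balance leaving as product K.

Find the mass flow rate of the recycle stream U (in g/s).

60.53 g/s

Overall KOH balance (none leaves overhead): KOH in fresh feed = KOH in product, i.e. 1630×0.081 = (1−0.188)·N·0.505.
N = 132.03/(0.505×0.812) = 321.98 g/s.
Recycle U = 0.188×321.98 = 60.532 g/s.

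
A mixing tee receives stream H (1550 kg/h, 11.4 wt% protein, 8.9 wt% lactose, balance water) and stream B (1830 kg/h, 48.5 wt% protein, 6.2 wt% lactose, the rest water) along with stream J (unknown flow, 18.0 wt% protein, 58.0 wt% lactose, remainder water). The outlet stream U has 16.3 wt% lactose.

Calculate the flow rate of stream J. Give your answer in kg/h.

Let J be the unknown flow. Total out = 3380 + J.
lactose balance: 251.41 + 0.580·J = 0.163·(3380 + J)
(0.580 − 0.163)·J = 0.163×3380 − 251.41 = 299.53
J = 299.53 / 0.417 = 718.3 kg/h

718.3 kg/h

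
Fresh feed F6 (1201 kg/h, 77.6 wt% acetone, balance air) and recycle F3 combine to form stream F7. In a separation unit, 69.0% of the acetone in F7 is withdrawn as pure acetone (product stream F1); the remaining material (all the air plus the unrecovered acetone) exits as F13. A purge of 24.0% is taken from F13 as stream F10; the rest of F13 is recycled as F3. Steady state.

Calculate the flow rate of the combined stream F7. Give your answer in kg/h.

air enters only via F6 and leaves only via the purge: 1201×0.224 = 0.240×(air in F13), and the separation unit passes all air, so air in F7 = air in F13 = 1120.9 kg/h.
acetone in F7: m_A = 1201×0.776 + (1−0.240)·(1−0.690)·m_A, so m_A = 931.98/0.7644 = 1219.2 kg/h.
F7 = 1219.2 + 1120.9 = 2340.2 kg/h.

2340 kg/h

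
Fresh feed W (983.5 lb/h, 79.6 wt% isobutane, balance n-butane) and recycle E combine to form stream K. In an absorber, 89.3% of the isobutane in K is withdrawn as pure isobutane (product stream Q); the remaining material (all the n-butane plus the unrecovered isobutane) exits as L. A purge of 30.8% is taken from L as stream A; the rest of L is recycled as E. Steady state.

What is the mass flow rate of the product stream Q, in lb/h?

isobutane in K: m_A = 983.5×0.796 + (1−0.308)·(1−0.893)·m_A, so m_A = 782.87/0.9260 = 845.47 lb/h.
Product Q = 0.893×845.47 = 755 lb/h.

755 lb/h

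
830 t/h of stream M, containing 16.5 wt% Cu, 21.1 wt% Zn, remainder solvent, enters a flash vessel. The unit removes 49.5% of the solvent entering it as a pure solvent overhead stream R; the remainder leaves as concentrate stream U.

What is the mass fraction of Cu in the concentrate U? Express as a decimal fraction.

Cu is not removed: 830×0.165 = 136.95 t/h of Cu enters U.
solvent entering = 830×0.624 = 517.92 t/h; overhead removed = 0.495×517.92 = 256.37 t/h.
Concentrate = 830 − 256.37 = 573.63 t/h.
Mass fraction = 136.95/573.63 = 0.2387.

0.2387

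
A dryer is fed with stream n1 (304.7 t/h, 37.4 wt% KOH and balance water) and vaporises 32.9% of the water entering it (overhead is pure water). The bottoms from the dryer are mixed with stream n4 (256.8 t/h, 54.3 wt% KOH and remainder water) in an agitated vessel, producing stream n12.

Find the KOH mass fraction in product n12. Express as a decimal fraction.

0.5081

Vapour removed = 0.329×0.626×304.7 = 62.754 t/h; concentrate = 241.95 t/h.
KOH reaching the mixer = 113.96 (from concentrate) + 256.8×0.543 = 253.4 t/h.
Product flow = 241.95 + 256.8 = 498.75 t/h; KOH fraction = 0.5081.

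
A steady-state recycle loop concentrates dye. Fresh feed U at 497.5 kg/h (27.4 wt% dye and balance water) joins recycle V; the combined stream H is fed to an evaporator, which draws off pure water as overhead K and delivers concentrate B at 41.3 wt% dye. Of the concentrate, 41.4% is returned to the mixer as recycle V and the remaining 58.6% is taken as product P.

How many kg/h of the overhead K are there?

Overall dye balance (none leaves overhead): dye in fresh feed = dye in product, i.e. 497.5×0.274 = (1−0.414)·B·0.413.
B = 136.31/(0.413×0.586) = 563.24 kg/h.
Recycle V = 0.414×563.24 = 233.18 kg/h.
Combined feed H = 497.5 + 233.18 = 730.68 kg/h.
Overhead K = H − B = 730.68 − 563.24 = 167.44 kg/h.

167.4 kg/h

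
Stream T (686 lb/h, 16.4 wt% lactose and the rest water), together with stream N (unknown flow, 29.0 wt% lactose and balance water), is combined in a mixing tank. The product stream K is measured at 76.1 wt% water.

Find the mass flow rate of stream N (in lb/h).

1009 lb/h

Let N be the unknown flow. Total out = 686 + N.
water balance: 573.5 + 0.710·N = 0.761·(686 + N)
(0.710 − 0.761)·N = 0.761×686 − 573.5 = -51.45
N = -51.45 / -0.051 = 1008.8 lb/h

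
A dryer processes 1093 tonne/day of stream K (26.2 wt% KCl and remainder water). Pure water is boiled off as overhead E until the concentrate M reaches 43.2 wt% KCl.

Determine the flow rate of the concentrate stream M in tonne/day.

KCl is conserved: 1093×0.262 = 286.37 tonne/day all reports to the concentrate.
Concentrate = 286.37/(target fraction) = 662.88 tonne/day.

662.9 tonne/day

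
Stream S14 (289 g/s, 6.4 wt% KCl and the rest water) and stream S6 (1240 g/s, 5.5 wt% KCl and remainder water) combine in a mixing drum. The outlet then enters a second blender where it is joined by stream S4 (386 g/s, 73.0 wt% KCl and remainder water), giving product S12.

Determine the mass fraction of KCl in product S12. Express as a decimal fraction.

Overall, product flow = 1915 g/s.
KCl in = 289×0.064 + 1240×0.055 + 386×0.730 = 368.48 g/s.
KCl fraction in S12 = 0.192.

0.192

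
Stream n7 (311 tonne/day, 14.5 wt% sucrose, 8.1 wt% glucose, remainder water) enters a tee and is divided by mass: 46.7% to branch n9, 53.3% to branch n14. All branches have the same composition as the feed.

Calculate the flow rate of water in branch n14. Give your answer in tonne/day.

Branch n14 total = 0.533×311 = 165.76 tonne/day.
water in n14 = 0.774×165.76 = 128.3 tonne/day.

128.3 tonne/day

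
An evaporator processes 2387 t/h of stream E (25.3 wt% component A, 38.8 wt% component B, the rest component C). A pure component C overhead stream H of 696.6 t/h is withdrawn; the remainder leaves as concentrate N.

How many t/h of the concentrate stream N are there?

1690 t/h

Concentrate = 2387 − 696.6 = 1690.4 t/h.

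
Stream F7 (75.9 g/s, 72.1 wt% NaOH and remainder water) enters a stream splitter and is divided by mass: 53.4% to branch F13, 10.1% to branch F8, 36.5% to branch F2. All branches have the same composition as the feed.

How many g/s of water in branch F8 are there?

Branch F8 total = 0.101×75.9 = 7.6659 g/s.
water in F8 = 0.279×7.6659 = 2.1388 g/s.

2.139 g/s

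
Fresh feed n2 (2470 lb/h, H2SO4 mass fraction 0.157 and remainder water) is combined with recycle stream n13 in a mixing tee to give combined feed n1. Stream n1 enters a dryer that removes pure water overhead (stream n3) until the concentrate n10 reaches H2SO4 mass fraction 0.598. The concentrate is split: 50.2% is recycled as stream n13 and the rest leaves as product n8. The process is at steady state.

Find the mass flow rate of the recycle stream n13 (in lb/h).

653.7 lb/h

Overall H2SO4 balance (none leaves overhead): H2SO4 in fresh feed = H2SO4 in product, i.e. 2470×0.157 = (1−0.502)·n10·0.598.
n10 = 387.79/(0.598×0.498) = 1302.2 lb/h.
Recycle n13 = 0.502×1302.2 = 653.69 lb/h.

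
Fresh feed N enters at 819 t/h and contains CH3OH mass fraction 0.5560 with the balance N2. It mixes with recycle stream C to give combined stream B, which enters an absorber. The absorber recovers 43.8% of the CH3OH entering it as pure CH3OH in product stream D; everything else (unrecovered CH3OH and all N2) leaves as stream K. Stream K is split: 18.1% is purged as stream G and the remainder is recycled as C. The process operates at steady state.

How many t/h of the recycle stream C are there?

2034 t/h

N2 enters only via N and leaves only via the purge: 819×0.444 = 0.181×(N2 in K), and the absorber passes all N2, so N2 in B = N2 in K = 2009 t/h.
CH3OH in B: m_A = 819×0.556 + (1−0.181)·(1−0.438)·m_A, so m_A = 455.36/0.5397 = 843.7 t/h.
K = (1−0.438)×843.7 + 2009 = 2483.2 t/h.
Recycle C = (1−0.181)×2483.2 = 2033.7 t/h.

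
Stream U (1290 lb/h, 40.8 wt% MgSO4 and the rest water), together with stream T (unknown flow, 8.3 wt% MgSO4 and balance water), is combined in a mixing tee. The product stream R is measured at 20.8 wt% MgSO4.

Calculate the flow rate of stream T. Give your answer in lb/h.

Let T be the unknown flow. Total out = 1290 + T.
MgSO4 balance: 526.32 + 0.083·T = 0.208·(1290 + T)
(0.083 − 0.208)·T = 0.208×1290 − 526.32 = -258
T = -258 / -0.125 = 2064 lb/h

2064 lb/h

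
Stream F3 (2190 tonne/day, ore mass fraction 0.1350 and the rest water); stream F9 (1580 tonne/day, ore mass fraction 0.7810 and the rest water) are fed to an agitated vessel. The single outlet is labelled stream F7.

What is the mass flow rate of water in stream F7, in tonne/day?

2240 tonne/day

water out = water in = 2190×0.865 + 1580×0.219 = 2240.4 tonne/day.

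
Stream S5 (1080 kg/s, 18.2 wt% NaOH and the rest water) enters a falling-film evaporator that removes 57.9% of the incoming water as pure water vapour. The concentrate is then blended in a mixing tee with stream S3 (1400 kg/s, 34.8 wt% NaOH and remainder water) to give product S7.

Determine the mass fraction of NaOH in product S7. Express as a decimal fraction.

0.3474

Vapour removed = 0.579×0.818×1080 = 511.51 kg/s; concentrate = 568.49 kg/s.
NaOH reaching the mixer = 196.56 (from concentrate) + 1400×0.348 = 683.76 kg/s.
Product flow = 568.49 + 1400 = 1968.5 kg/s; NaOH fraction = 0.3474.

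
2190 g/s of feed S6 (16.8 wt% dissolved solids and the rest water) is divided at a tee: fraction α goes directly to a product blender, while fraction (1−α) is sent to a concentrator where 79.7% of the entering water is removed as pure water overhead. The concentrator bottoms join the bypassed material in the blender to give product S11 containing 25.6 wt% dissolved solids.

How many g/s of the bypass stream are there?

1055 g/s

All 2190×0.168 = 367.92 g/s of dissolved solids reaches S11, so S11 = 367.92/0.256 = 1437.2 g/s and vapour = 752.81 g/s.
The evaporator receives (1−α)·2190 of feed at 0.832 water and removes 0.797 of that water:
0.797×0.832×(1−α)×2190 = 752.81
(1−α) = 752.81/1452.2 = 0.5184;  α = 0.4816.
Bypass flow = 0.4816×2190 = 1054.7 g/s.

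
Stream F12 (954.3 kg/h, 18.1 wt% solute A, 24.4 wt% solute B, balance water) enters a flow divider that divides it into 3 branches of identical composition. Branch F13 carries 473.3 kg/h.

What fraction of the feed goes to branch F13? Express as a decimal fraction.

0.496

Fraction to F13 = 473.3/954.3 = 0.4960.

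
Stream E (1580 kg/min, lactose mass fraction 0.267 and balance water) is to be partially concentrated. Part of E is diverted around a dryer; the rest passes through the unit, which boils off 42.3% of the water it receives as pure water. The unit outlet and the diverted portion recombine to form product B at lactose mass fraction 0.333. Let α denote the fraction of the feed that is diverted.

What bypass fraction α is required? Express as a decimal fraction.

All 1580×0.267 = 421.86 kg/min of lactose reaches B, so B = 421.86/0.333 = 1266.8 kg/min and vapour = 313.15 kg/min.
The evaporator receives (1−α)·1580 of feed at 0.733 water and removes 0.423 of that water:
0.423×0.733×(1−α)×1580 = 313.15
(1−α) = 313.15/489.89 = 0.6392;  α = 0.3608.

0.361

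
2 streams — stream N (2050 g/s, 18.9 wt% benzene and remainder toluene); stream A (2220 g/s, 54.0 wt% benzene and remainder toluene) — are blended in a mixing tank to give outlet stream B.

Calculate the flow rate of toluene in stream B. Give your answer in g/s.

2684 g/s

toluene out = toluene in = 2050×0.811 + 2220×0.460 = 2683.8 g/s.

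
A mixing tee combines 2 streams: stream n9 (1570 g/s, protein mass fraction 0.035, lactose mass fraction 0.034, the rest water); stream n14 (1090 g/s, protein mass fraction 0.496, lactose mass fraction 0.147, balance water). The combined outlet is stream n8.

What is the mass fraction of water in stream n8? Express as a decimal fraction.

Total flow out = 1570 + 1090 = 2660 g/s.
water in = 1570×0.931 + 1090×0.357 = 1850.8 g/s.
water mass fraction in n8 = 1850.8/2660 = 0.696.

0.696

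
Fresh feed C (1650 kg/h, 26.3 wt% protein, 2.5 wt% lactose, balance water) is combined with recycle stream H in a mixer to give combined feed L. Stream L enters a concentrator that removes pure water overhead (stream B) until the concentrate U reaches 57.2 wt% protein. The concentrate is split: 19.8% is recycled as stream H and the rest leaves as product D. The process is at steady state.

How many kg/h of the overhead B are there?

891.3 kg/h

Overall protein balance (none leaves overhead): protein in fresh feed = protein in product, i.e. 1650×0.263 = (1−0.198)·U·0.572.
U = 433.95/(0.572×0.802) = 945.95 kg/h.
Recycle H = 0.198×945.95 = 187.3 kg/h.
Combined feed L = 1650 + 187.3 = 1837.3 kg/h.
Overhead B = L − U = 1837.3 − 945.95 = 891.35 kg/h.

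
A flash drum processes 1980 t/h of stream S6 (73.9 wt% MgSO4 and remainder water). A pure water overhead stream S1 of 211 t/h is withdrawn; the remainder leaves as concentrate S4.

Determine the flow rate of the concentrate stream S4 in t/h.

1769 t/h

Concentrate = 1980 − 211 = 1769 t/h.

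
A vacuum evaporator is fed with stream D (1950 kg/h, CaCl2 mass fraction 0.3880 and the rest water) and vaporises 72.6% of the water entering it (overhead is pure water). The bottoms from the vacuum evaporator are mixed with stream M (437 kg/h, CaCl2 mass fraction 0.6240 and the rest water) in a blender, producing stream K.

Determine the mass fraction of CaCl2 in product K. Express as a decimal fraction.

0.6769

Vapour removed = 0.726×0.612×1950 = 866.41 kg/h; concentrate = 1083.6 kg/h.
CaCl2 reaching the mixer = 756.6 (from concentrate) + 437×0.624 = 1029.3 kg/h.
Product flow = 1083.6 + 437 = 1520.6 kg/h; CaCl2 fraction = 0.6769.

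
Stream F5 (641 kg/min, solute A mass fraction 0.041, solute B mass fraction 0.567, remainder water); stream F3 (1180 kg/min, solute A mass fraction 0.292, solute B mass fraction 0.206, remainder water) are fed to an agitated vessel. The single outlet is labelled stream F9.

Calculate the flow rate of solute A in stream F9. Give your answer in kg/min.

370.8 kg/min

solute A out = solute A in = 641×0.041 + 1180×0.292 = 370.84 kg/min.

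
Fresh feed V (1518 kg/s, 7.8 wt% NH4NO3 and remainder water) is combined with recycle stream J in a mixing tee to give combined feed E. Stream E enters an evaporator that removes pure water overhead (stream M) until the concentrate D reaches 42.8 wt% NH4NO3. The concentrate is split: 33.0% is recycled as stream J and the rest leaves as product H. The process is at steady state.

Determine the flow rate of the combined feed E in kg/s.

1654 kg/s

Overall NH4NO3 balance (none leaves overhead): NH4NO3 in fresh feed = NH4NO3 in product, i.e. 1518×0.078 = (1−0.330)·D·0.428.
D = 118.4/(0.428×0.670) = 412.9 kg/s.
Recycle J = 0.330×412.9 = 136.26 kg/s.
Combined feed E = 1518 + 136.26 = 1654.3 kg/s.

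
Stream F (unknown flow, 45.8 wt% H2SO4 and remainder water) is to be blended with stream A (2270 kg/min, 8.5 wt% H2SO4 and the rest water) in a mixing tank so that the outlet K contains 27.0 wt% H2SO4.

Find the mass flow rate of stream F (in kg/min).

2234 kg/min

Let F be the unknown flow. Total out = 2270 + F.
H2SO4 balance: 192.95 + 0.458·F = 0.270·(2270 + F)
(0.458 − 0.270)·F = 0.270×2270 − 192.95 = 419.95
F = 419.95 / 0.188 = 2233.8 kg/min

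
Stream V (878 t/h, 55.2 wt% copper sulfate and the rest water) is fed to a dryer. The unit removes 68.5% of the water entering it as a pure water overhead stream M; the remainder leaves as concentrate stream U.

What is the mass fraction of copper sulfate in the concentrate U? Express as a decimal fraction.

copper sulfate is not removed: 878×0.552 = 484.66 t/h of copper sulfate enters U.
water entering = 878×0.448 = 393.34 t/h; overhead removed = 0.685×393.34 = 269.44 t/h.
Concentrate = 878 − 269.44 = 608.56 t/h.
Mass fraction = 484.66/608.56 = 0.796.

0.796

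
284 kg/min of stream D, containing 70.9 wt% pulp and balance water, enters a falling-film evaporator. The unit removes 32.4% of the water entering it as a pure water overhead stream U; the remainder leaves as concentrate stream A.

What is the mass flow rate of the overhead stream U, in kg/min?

26.78 kg/min

water entering = 284×0.291 = 82.644 kg/min; overhead removed = 0.324×82.644 = 26.777 kg/min.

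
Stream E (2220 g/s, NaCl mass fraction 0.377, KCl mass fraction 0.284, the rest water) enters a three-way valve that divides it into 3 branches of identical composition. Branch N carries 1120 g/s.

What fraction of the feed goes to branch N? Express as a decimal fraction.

Fraction to N = 1120/2220 = 0.5045.

0.505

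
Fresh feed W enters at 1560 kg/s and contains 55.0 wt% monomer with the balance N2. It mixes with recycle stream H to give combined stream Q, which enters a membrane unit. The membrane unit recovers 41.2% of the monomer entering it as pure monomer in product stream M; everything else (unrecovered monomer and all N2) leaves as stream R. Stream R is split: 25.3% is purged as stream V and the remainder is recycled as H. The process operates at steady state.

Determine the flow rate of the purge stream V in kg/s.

929.6 kg/s

N2 enters only via W and leaves only via the purge: 1560×0.450 = 0.253×(N2 in R), and the membrane unit passes all N2, so N2 in Q = N2 in R = 2774.7 kg/s.
monomer in Q: m_A = 1560×0.550 + (1−0.253)·(1−0.412)·m_A, so m_A = 858/0.5608 = 1530.1 kg/s.
R = (1−0.412)×1530.1 + 2774.7 = 3674.4 kg/s.
Purge V = 0.253×3674.4 = 929.62 kg/s.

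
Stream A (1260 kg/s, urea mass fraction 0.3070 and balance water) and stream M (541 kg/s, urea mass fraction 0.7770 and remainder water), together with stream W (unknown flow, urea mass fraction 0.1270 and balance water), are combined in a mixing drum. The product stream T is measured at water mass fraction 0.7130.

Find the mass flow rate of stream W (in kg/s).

1814 kg/s

Let W be the unknown flow. Total out = 1801 + W.
water balance: 993.82 + 0.873·W = 0.713·(1801 + W)
(0.873 − 0.713)·W = 0.713×1801 − 993.82 = 290.29
W = 290.29 / 0.160 = 1814.3 kg/s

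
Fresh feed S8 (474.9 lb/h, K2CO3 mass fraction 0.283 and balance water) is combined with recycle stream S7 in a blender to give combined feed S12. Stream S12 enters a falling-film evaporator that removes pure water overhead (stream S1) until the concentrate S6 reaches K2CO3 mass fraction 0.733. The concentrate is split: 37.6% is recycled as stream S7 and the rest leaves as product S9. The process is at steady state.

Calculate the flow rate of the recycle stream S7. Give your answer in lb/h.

110.5 lb/h

Overall K2CO3 balance (none leaves overhead): K2CO3 in fresh feed = K2CO3 in product, i.e. 474.9×0.283 = (1−0.376)·S6·0.733.
S6 = 134.4/(0.733×0.624) = 293.83 lb/h.
Recycle S7 = 0.376×293.83 = 110.48 lb/h.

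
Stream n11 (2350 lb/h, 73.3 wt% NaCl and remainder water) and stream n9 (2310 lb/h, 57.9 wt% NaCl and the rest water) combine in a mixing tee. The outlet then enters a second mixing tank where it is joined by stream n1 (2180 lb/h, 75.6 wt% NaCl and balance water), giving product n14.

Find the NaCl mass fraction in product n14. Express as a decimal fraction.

0.688

Overall, product flow = 6840 lb/h.
NaCl in = 2350×0.733 + 2310×0.579 + 2180×0.756 = 4708.1 lb/h.
NaCl fraction in n14 = 0.688.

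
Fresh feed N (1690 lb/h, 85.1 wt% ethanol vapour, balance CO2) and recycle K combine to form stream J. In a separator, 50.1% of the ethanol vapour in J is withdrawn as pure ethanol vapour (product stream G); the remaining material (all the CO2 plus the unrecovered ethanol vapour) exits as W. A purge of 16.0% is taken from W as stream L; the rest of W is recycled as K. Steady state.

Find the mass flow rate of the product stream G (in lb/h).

ethanol vapour in J: m_A = 1690×0.851 + (1−0.160)·(1−0.501)·m_A, so m_A = 1438.2/0.5808 = 2476.1 lb/h.
Product G = 0.501×2476.1 = 1240.5 lb/h.

1241 lb/h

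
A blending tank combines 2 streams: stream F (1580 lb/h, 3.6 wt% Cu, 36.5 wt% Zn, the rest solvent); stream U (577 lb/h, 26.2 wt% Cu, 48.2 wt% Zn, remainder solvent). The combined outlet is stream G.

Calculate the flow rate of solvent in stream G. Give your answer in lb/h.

solvent out = solvent in = 1580×0.599 + 577×0.256 = 1094.1 lb/h.

1094 lb/h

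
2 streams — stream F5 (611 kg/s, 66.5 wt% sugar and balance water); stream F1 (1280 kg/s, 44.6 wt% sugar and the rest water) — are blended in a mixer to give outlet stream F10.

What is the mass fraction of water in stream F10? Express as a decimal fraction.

0.483

Total flow out = 611 + 1280 = 1891 kg/s.
water in = 611×0.335 + 1280×0.554 = 913.81 kg/s.
water mass fraction in F10 = 913.81/1891 = 0.483.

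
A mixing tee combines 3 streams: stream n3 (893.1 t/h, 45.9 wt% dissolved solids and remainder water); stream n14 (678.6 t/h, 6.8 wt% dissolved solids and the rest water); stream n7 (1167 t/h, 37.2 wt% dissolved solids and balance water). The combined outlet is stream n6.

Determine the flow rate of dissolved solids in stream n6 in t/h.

890.2 t/h

dissolved solids out = dissolved solids in = 893.1×0.459 + 678.6×0.068 + 1167×0.372 = 890.2 t/h.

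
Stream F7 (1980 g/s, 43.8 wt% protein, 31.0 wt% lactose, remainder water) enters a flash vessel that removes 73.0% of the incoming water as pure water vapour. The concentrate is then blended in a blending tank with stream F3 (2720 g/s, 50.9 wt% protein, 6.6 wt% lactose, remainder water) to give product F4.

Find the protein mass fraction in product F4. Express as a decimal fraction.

0.5193

Vapour removed = 0.730×0.252×1980 = 364.24 g/s; concentrate = 1615.8 g/s.
protein reaching the mixer = 867.24 (from concentrate) + 2720×0.509 = 2251.7 g/s.
Product flow = 1615.8 + 2720 = 4335.8 g/s; protein fraction = 0.5193.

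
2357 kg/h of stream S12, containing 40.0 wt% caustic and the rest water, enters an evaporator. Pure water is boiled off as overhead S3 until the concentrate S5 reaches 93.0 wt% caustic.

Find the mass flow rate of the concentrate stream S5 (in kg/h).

1014 kg/h

caustic is conserved: 2357×0.400 = 942.8 kg/h all reports to the concentrate.
Concentrate = 942.8/(target fraction) = 1013.8 kg/h.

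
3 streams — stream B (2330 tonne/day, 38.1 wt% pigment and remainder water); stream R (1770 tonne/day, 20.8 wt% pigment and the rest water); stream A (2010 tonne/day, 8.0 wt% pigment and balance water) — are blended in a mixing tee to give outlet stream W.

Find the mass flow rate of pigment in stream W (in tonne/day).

1417 tonne/day

pigment out = pigment in = 2330×0.381 + 1770×0.208 + 2010×0.080 = 1416.7 tonne/day.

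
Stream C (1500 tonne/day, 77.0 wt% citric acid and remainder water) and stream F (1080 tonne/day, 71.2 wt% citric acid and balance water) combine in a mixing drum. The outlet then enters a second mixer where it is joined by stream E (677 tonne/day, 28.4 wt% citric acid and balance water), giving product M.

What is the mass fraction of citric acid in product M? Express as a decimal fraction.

Overall, product flow = 3257 tonne/day.
citric acid in = 1500×0.770 + 1080×0.712 + 677×0.284 = 2116.2 tonne/day.
citric acid fraction in M = 0.650.

0.650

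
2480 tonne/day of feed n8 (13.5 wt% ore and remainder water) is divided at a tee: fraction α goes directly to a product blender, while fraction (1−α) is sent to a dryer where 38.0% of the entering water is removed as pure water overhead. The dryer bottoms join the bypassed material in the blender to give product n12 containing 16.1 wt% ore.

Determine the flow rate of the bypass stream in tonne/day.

1262 tonne/day

All 2480×0.135 = 334.8 tonne/day of ore reaches n12, so n12 = 334.8/0.161 = 2079.5 tonne/day and vapour = 400.5 tonne/day.
The evaporator receives (1−α)·2480 of feed at 0.865 water and removes 0.380 of that water:
0.380×0.865×(1−α)×2480 = 400.5
(1−α) = 400.5/815.18 = 0.4913;  α = 0.5087.
Bypass flow = 0.5087×2480 = 1261.6 tonne/day.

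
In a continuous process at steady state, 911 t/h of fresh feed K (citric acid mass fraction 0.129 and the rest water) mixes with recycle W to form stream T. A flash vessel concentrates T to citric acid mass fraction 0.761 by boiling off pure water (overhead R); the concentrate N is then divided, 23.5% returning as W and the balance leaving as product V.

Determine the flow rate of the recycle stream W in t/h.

47.44 t/h

Overall citric acid balance (none leaves overhead): citric acid in fresh feed = citric acid in product, i.e. 911×0.129 = (1−0.235)·N·0.761.
N = 117.52/(0.761×0.765) = 201.87 t/h.
Recycle W = 0.235×201.87 = 47.438 t/h.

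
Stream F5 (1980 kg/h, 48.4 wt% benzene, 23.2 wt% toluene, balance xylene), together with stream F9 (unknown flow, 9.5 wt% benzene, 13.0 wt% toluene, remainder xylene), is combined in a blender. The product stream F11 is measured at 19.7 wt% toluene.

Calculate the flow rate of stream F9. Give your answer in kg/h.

Let F9 be the unknown flow. Total out = 1980 + F9.
toluene balance: 459.36 + 0.130·F9 = 0.197·(1980 + F9)
(0.130 − 0.197)·F9 = 0.197×1980 − 459.36 = -69.3
F9 = -69.3 / -0.067 = 1034.3 kg/h

1034 kg/h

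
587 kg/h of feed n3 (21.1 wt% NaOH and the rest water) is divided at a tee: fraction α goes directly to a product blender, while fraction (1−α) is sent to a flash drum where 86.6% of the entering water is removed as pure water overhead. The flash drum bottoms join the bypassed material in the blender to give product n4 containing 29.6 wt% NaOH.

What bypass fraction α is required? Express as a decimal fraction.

0.580

All 587×0.211 = 123.86 kg/h of NaOH reaches n4, so n4 = 123.86/0.296 = 418.44 kg/h and vapour = 168.56 kg/h.
The evaporator receives (1−α)·587 of feed at 0.789 water and removes 0.866 of that water:
0.866×0.789×(1−α)×587 = 168.56
(1−α) = 168.56/401.08 = 0.4203;  α = 0.5797.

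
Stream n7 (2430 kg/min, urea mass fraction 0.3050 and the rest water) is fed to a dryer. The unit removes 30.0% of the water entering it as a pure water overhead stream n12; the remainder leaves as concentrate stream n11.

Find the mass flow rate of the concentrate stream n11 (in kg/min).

1923 kg/min

water entering = 2430×0.695 = 1688.8 kg/min; overhead removed = 0.300×1688.8 = 506.65 kg/min.
Concentrate = 2430 − 506.65 = 1923.3 kg/min.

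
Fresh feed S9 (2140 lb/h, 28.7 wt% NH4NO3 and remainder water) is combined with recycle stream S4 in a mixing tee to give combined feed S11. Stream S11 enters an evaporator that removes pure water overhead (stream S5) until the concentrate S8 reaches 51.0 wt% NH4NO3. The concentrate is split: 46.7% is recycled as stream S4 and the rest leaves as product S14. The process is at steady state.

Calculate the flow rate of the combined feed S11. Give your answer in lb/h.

Overall NH4NO3 balance (none leaves overhead): NH4NO3 in fresh feed = NH4NO3 in product, i.e. 2140×0.287 = (1−0.467)·S8·0.510.
S8 = 614.18/(0.510×0.533) = 2259.4 lb/h.
Recycle S4 = 0.467×2259.4 = 1055.2 lb/h.
Combined feed S11 = 2140 + 1055.2 = 3195.2 lb/h.

3195 lb/h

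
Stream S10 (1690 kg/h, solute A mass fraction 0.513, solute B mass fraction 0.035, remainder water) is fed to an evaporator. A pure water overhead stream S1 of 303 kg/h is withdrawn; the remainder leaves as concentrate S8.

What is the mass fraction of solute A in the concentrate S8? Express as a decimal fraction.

0.625

solute A is not removed: 1690×0.513 = 866.97 kg/h of solute A enters S8.
Concentrate = 1690 − 303 = 1387 kg/h.
Mass fraction = 866.97/1387 = 0.625.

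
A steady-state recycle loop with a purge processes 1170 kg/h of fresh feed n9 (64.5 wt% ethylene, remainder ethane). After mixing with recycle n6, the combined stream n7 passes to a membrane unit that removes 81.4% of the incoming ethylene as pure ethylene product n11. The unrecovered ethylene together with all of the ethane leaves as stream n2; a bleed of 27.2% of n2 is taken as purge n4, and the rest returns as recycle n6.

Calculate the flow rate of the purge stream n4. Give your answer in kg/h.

459.5 kg/h

ethane enters only via n9 and leaves only via the purge: 1170×0.355 = 0.272×(ethane in n2), and the membrane unit passes all ethane, so ethane in n7 = ethane in n2 = 1527 kg/h.
ethylene in n7: m_A = 1170×0.645 + (1−0.272)·(1−0.814)·m_A, so m_A = 754.65/0.8646 = 872.84 kg/h.
n2 = (1−0.814)×872.84 + 1527 = 1689.4 kg/h.
Purge n4 = 0.272×1689.4 = 459.51 kg/h.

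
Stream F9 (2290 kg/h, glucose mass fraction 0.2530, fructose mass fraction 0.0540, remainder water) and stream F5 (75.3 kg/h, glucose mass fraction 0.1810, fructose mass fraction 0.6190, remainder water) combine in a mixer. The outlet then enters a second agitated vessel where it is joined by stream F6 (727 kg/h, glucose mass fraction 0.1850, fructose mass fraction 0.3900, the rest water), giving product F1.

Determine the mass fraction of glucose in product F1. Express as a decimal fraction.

Overall, product flow = 3092.3 kg/h.
glucose in = 2290×0.253 + 75.3×0.181 + 727×0.185 = 727.49 kg/h.
glucose fraction in F1 = 0.2353.

0.2353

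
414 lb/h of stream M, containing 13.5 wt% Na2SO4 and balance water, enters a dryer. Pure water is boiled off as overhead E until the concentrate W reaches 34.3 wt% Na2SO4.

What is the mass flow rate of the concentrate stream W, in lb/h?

Na2SO4 is conserved: 414×0.135 = 55.89 lb/h all reports to the concentrate.
Concentrate = 55.89/(target fraction) = 162.94 lb/h.

162.9 lb/h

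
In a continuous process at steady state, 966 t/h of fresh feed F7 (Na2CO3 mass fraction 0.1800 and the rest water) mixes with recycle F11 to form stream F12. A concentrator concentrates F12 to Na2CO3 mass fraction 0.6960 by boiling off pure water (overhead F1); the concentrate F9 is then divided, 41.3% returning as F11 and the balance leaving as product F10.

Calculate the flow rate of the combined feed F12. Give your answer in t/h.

1142 t/h

Overall Na2CO3 balance (none leaves overhead): Na2CO3 in fresh feed = Na2CO3 in product, i.e. 966×0.180 = (1−0.413)·F9·0.696.
F9 = 173.88/(0.696×0.587) = 425.6 t/h.
Recycle F11 = 0.413×425.6 = 175.77 t/h.
Combined feed F12 = 966 + 175.77 = 1141.8 t/h.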